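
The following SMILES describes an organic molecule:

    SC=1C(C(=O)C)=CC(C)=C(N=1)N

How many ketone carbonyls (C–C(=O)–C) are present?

The ketone motif appears at heavy-atom position 4 in the SMILES.
Other groups present: 1 primary amine, 1 thiol.
Ketone count: 1.

1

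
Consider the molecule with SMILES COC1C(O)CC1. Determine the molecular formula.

C5H10O2

Walk through each heavy atom and fill implicit hydrogens from standard valence (C 4, N 3, O 2, S 2, halogen 1):
  atom 1: C, bond orders sum to 1 (valence 4) → 3 H
  atom 2: O, bond orders sum to 2 (valence 2) → 0 H
  atom 3: C, bond orders sum to 3 (valence 4) → 1 H
  atom 4: C, bond orders sum to 3 (valence 4) → 1 H
  atom 5: O, bond orders sum to 1 (valence 2) → 1 H
  atom 6: C, bond orders sum to 2 (valence 4) → 2 H
  atom 7: C, bond orders sum to 2 (valence 4) → 2 H
Totals → C:5, H:10, O:2.
In Hill order: C5H10O2.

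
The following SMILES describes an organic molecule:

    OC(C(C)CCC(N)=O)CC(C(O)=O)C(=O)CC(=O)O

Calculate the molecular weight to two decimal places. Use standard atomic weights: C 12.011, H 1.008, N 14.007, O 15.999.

289.28 g/mol

First, the molecular formula is C12H19NO7 (counting implicit H from valence).
  C: 12 × 12.011 = 144.132
  H: 19 × 1.008 = 19.152
  N: 1 × 14.007 = 14.007
  O: 7 × 15.999 = 111.993
Sum: 12×12.011 + 19×1.008 + 1×14.007 + 7×15.999 = 289.284 → 289.28 g/mol.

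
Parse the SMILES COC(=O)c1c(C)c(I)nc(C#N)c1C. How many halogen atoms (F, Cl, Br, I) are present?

1

Halogen atoms appear at heavy-atom position 9 (1×I).
Other groups present: 1 ester, 1 nitrile.
Halogen count: 1.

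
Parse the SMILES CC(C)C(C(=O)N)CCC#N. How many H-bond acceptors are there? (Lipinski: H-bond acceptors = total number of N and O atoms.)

3

N atoms: 2; O atoms: 1.
Lipinski HBA = 2 + 1 = 3.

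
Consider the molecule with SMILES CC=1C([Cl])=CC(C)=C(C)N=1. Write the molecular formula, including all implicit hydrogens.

Walk through each heavy atom and fill implicit hydrogens from standard valence (C 4, N 3, O 2, S 2, halogen 1):
  atom 1: C, bond orders sum to 1 (valence 4) → 3 H
  atom 2: C, bond orders sum to 4 (valence 4) → 0 H
  atom 3: C, bond orders sum to 4 (valence 4) → 0 H
  atom 4: Cl with explicit H count 0
  atom 5: C, bond orders sum to 3 (valence 4) → 1 H
  atom 6: C, bond orders sum to 4 (valence 4) → 0 H
  atom 7: C, bond orders sum to 1 (valence 4) → 3 H
  atom 8: C, bond orders sum to 4 (valence 4) → 0 H
  atom 9: C, bond orders sum to 1 (valence 4) → 3 H
  atom 10: N, bond orders sum to 3 (valence 3) → 0 H
Totals → C:8, H:10, Cl:1, N:1.
In Hill order: C8H10ClN.

C8H10ClN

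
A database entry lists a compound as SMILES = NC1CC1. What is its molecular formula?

C3H7N

Walk through each heavy atom and fill implicit hydrogens from standard valence (C 4, N 3, O 2, S 2, halogen 1):
  atom 1: N, bond orders sum to 1 (valence 3) → 2 H
  atom 2: C, bond orders sum to 3 (valence 4) → 1 H
  atom 3: C, bond orders sum to 2 (valence 4) → 2 H
  atom 4: C, bond orders sum to 2 (valence 4) → 2 H
Totals → C:3, H:7, N:1.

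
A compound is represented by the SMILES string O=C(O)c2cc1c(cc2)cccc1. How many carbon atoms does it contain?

11

Count every carbon token in the SMILES (each C, including those in ring-closure positions and inside branches).
Carbon count: 11.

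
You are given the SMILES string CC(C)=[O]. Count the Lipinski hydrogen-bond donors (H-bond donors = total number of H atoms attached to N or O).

Donors: find every N or O and count the H atoms it carries.
  atom 4 (O): bond orders sum to 2 → 0 H
Lipinski HBD = 0.

0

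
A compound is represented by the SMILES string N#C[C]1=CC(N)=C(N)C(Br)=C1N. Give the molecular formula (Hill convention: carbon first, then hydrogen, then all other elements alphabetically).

C7H7BrN4

Walk through each heavy atom and fill implicit hydrogens from standard valence (C 4, N 3, O 2, S 2, halogen 1):
  atom 1: N, bond orders sum to 3 (valence 3) → 0 H
  atom 2: C, bond orders sum to 4 (valence 4) → 0 H
  atom 3: C with explicit H count 0
  atom 4: C, bond orders sum to 3 (valence 4) → 1 H
  atom 5: C, bond orders sum to 4 (valence 4) → 0 H
  atom 6: N, bond orders sum to 1 (valence 3) → 2 H
  atom 7: C, bond orders sum to 4 (valence 4) → 0 H
  atom 8: N, bond orders sum to 1 (valence 3) → 2 H
  atom 9: C, bond orders sum to 4 (valence 4) → 0 H
  atom 10: Br (halogen, monovalent) → 0 H
  atom 11: C, bond orders sum to 4 (valence 4) → 0 H
  atom 12: N, bond orders sum to 1 (valence 3) → 2 H
Totals → C:7, H:7, Br:1, N:4.
In Hill order: C7H7BrN4.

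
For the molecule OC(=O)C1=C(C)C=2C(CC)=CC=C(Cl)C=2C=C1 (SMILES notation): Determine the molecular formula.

C14H13ClO2

Walk through each heavy atom and fill implicit hydrogens from standard valence (C 4, N 3, O 2, S 2, halogen 1):
  atom 1: O, bond orders sum to 1 (valence 2) → 1 H
  atom 2: C, bond orders sum to 4 (valence 4) → 0 H
  atom 3: O, bond orders sum to 2 (valence 2) → 0 H
  atom 4: C, bond orders sum to 4 (valence 4) → 0 H
  atom 5: C, bond orders sum to 4 (valence 4) → 0 H
  atom 6: C, bond orders sum to 1 (valence 4) → 3 H
  atom 7: C, bond orders sum to 4 (valence 4) → 0 H
  atom 8: C, bond orders sum to 4 (valence 4) → 0 H
  atom 9: C, bond orders sum to 2 (valence 4) → 2 H
  atom 10: C, bond orders sum to 1 (valence 4) → 3 H
  atom 11: C, bond orders sum to 3 (valence 4) → 1 H
  atom 12: C, bond orders sum to 3 (valence 4) → 1 H
  atom 13: C, bond orders sum to 4 (valence 4) → 0 H
  atom 14: Cl (halogen, monovalent) → 0 H
  atom 15: C, bond orders sum to 4 (valence 4) → 0 H
  atom 16: C, bond orders sum to 3 (valence 4) → 1 H
  atom 17: C, bond orders sum to 3 (valence 4) → 1 H
Totals → C:14, H:13, Cl:1, O:2.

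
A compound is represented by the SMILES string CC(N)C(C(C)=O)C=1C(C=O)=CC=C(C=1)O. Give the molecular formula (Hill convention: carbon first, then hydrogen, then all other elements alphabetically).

Walk through each heavy atom and fill implicit hydrogens from standard valence (C 4, N 3, O 2, S 2, halogen 1):
  atom 1: C, bond orders sum to 1 (valence 4) → 3 H
  atom 2: C, bond orders sum to 3 (valence 4) → 1 H
  atom 3: N, bond orders sum to 1 (valence 3) → 2 H
  atom 4: C, bond orders sum to 3 (valence 4) → 1 H
  atom 5: C, bond orders sum to 4 (valence 4) → 0 H
  atom 6: C, bond orders sum to 1 (valence 4) → 3 H
  atom 7: O, bond orders sum to 2 (valence 2) → 0 H
  atom 8: C, bond orders sum to 4 (valence 4) → 0 H
  atom 9: C, bond orders sum to 4 (valence 4) → 0 H
  atom 10: C, bond orders sum to 3 (valence 4) → 1 H
  atom 11: O, bond orders sum to 2 (valence 2) → 0 H
  atom 12: C, bond orders sum to 3 (valence 4) → 1 H
  atom 13: C, bond orders sum to 3 (valence 4) → 1 H
  atom 14: C, bond orders sum to 4 (valence 4) → 0 H
  atom 15: C, bond orders sum to 3 (valence 4) → 1 H
  atom 16: O, bond orders sum to 1 (valence 2) → 1 H
Totals → C:12, H:15, N:1, O:3.

C12H15NO3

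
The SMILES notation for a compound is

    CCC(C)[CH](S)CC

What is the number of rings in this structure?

In SMILES, each pair of matching ring-closure digits denotes one ring-closing bond; the number of such bonds equals the number of independent rings.
Ring-closure bonds here: 0.

0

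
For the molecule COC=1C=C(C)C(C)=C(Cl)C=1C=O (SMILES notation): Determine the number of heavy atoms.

13

Every atom symbol written in the SMILES (organic subset) is one heavy atom; implicit H are not written.
Heavy atoms by element → C:10, Cl:1, O:2.
Total: 13.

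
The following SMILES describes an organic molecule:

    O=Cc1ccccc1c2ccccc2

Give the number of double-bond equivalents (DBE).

Molecular formula: C13H10O.
DoU = (2C + 2 + N − H − X) / 2, where X is the halogen count and O/S are ignored.
    = (2·13 + 2 + 0 − 10 − 0) / 2 = 18 / 2 = 9.

9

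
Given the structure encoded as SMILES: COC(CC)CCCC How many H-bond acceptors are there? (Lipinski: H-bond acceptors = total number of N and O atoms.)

1

N atoms: 0; O atoms: 1.
Lipinski HBA = 0 + 1 = 1.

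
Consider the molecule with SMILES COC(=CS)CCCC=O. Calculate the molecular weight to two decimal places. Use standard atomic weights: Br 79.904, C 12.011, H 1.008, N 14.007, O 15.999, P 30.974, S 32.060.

First, the molecular formula is C7H12O2S (counting implicit H from valence).
  C: 7 × 12.011 = 84.077
  H: 12 × 1.008 = 12.096
  O: 2 × 15.999 = 31.998
  S: 1 × 32.060 = 32.060
Sum: 7×12.011 + 12×1.008 + 2×15.999 + 1×32.060 = 160.231 → 160.23 g/mol.

160.23 g/mol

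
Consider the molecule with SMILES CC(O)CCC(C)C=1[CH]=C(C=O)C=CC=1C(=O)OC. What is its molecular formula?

C15H20O4

Walk through each heavy atom and fill implicit hydrogens from standard valence (C 4, N 3, O 2, S 2, halogen 1):
  atom 1: C, bond orders sum to 1 (valence 4) → 3 H
  atom 2: C, bond orders sum to 3 (valence 4) → 1 H
  atom 3: O, bond orders sum to 1 (valence 2) → 1 H
  atom 4: C, bond orders sum to 2 (valence 4) → 2 H
  atom 5: C, bond orders sum to 2 (valence 4) → 2 H
  atom 6: C, bond orders sum to 3 (valence 4) → 1 H
  atom 7: C, bond orders sum to 1 (valence 4) → 3 H
  atom 8: C, bond orders sum to 4 (valence 4) → 0 H
  atom 9: C with explicit H count 1
  atom 10: C, bond orders sum to 4 (valence 4) → 0 H
  atom 11: C, bond orders sum to 3 (valence 4) → 1 H
  atom 12: O, bond orders sum to 2 (valence 2) → 0 H
  atom 13: C, bond orders sum to 3 (valence 4) → 1 H
  atom 14: C, bond orders sum to 3 (valence 4) → 1 H
  atom 15: C, bond orders sum to 4 (valence 4) → 0 H
  atom 16: C, bond orders sum to 4 (valence 4) → 0 H
  atom 17: O, bond orders sum to 2 (valence 2) → 0 H
  atom 18: O, bond orders sum to 2 (valence 2) → 0 H
  atom 19: C, bond orders sum to 1 (valence 4) → 3 H
Totals → C:15, H:20, O:4.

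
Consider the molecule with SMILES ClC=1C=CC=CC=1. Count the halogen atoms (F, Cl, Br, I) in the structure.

1

Halogen atoms appear at heavy-atom position 1 (1×Cl).
Halogen count: 1.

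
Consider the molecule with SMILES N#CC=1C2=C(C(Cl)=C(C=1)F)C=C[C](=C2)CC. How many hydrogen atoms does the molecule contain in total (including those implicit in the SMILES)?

9

Walk through each heavy atom and fill implicit hydrogens from standard valence (C 4, N 3, O 2, S 2, halogen 1):
  atom 1: N, bond orders sum to 3 (valence 3) → 0 H
  atom 2: C, bond orders sum to 4 (valence 4) → 0 H
  atom 3: C, bond orders sum to 4 (valence 4) → 0 H
  atom 4: C, bond orders sum to 4 (valence 4) → 0 H
  atom 5: C, bond orders sum to 4 (valence 4) → 0 H
  atom 6: C, bond orders sum to 4 (valence 4) → 0 H
  atom 7: Cl (halogen, monovalent) → 0 H
  atom 8: C, bond orders sum to 4 (valence 4) → 0 H
  atom 9: C, bond orders sum to 3 (valence 4) → 1 H
  atom 10: F (halogen, monovalent) → 0 H
  atom 11: C, bond orders sum to 3 (valence 4) → 1 H
  atom 12: C, bond orders sum to 3 (valence 4) → 1 H
  atom 13: C with explicit H count 0
  atom 14: C, bond orders sum to 3 (valence 4) → 1 H
  atom 15: C, bond orders sum to 2 (valence 4) → 2 H
  atom 16: C, bond orders sum to 1 (valence 4) → 3 H
Total hydrogens: 9.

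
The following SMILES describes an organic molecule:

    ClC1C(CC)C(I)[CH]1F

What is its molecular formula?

Walk through each heavy atom and fill implicit hydrogens from standard valence (C 4, N 3, O 2, S 2, halogen 1):
  atom 1: Cl (halogen, monovalent) → 0 H
  atom 2: C, bond orders sum to 3 (valence 4) → 1 H
  atom 3: C, bond orders sum to 3 (valence 4) → 1 H
  atom 4: C, bond orders sum to 2 (valence 4) → 2 H
  atom 5: C, bond orders sum to 1 (valence 4) → 3 H
  atom 6: C, bond orders sum to 3 (valence 4) → 1 H
  atom 7: I (halogen, monovalent) → 0 H
  atom 8: C with explicit H count 1
  atom 9: F (halogen, monovalent) → 0 H
Totals → C:6, H:9, Cl:1, F:1, I:1.

C6H9ClFI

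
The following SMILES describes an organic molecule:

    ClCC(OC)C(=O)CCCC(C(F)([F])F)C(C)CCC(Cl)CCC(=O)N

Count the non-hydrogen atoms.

Every atom symbol written in the SMILES (organic subset) is one heavy atom; implicit H are not written.
Heavy atoms by element → C:17, Cl:2, F:3, N:1, O:3.
Total: 26.

26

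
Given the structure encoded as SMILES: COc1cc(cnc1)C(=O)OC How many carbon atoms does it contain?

8

Count every carbon token in the SMILES (each C, including those in ring-closure positions and inside branches).
Carbon count: 8.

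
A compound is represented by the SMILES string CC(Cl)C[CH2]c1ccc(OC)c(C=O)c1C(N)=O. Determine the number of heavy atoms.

18

Every atom symbol written in the SMILES (organic subset) is one heavy atom; implicit H are not written.
Heavy atoms by element → C:13, Cl:1, N:1, O:3.
Total: 18.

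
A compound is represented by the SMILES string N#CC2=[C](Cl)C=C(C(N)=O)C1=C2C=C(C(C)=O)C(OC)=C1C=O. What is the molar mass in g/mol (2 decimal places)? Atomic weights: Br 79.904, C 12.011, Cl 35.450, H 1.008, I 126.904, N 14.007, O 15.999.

330.72 g/mol

First, the molecular formula is C16H11ClN2O4 (counting implicit H from valence).
  C: 16 × 12.011 = 192.176
  Cl: 1 × 35.450 = 35.450
  H: 11 × 1.008 = 11.088
  N: 2 × 14.007 = 28.014
  O: 4 × 15.999 = 63.996
Sum: 16×12.011 + 1×35.450 + 11×1.008 + 2×14.007 + 4×15.999 = 330.724 → 330.72 g/mol.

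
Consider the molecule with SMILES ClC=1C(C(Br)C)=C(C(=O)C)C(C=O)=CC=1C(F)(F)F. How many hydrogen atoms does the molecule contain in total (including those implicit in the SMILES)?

9

Walk through each heavy atom and fill implicit hydrogens from standard valence (C 4, N 3, O 2, S 2, halogen 1):
  atom 1: Cl (halogen, monovalent) → 0 H
  atom 2: C, bond orders sum to 4 (valence 4) → 0 H
  atom 3: C, bond orders sum to 4 (valence 4) → 0 H
  atom 4: C, bond orders sum to 3 (valence 4) → 1 H
  atom 5: Br (halogen, monovalent) → 0 H
  atom 6: C, bond orders sum to 1 (valence 4) → 3 H
  atom 7: C, bond orders sum to 4 (valence 4) → 0 H
  atom 8: C, bond orders sum to 4 (valence 4) → 0 H
  atom 9: O, bond orders sum to 2 (valence 2) → 0 H
  atom 10: C, bond orders sum to 1 (valence 4) → 3 H
  atom 11: C, bond orders sum to 4 (valence 4) → 0 H
  atom 12: C, bond orders sum to 3 (valence 4) → 1 H
  atom 13: O, bond orders sum to 2 (valence 2) → 0 H
  atom 14: C, bond orders sum to 3 (valence 4) → 1 H
  atom 15: C, bond orders sum to 4 (valence 4) → 0 H
  atom 16: C, bond orders sum to 4 (valence 4) → 0 H
  atom 17: F (halogen, monovalent) → 0 H
  atom 18: F (halogen, monovalent) → 0 H
  atom 19: F (halogen, monovalent) → 0 H
Total hydrogens: 9.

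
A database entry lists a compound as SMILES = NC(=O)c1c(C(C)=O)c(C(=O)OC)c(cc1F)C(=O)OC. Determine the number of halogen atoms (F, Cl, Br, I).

1

Halogen atoms appear at heavy-atom position 17 (1×F).
Other groups present: 1 amide, 2 ester, 1 ketone.
Halogen count: 1.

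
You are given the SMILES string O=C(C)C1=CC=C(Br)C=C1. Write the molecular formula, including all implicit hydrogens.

Walk through each heavy atom and fill implicit hydrogens from standard valence (C 4, N 3, O 2, S 2, halogen 1):
  atom 1: O, bond orders sum to 2 (valence 2) → 0 H
  atom 2: C, bond orders sum to 4 (valence 4) → 0 H
  atom 3: C, bond orders sum to 1 (valence 4) → 3 H
  atom 4: C, bond orders sum to 4 (valence 4) → 0 H
  atom 5: C, bond orders sum to 3 (valence 4) → 1 H
  atom 6: C, bond orders sum to 3 (valence 4) → 1 H
  atom 7: C, bond orders sum to 4 (valence 4) → 0 H
  atom 8: Br (halogen, monovalent) → 0 H
  atom 9: C, bond orders sum to 3 (valence 4) → 1 H
  atom 10: C, bond orders sum to 3 (valence 4) → 1 H
Totals → C:8, H:7, Br:1, O:1.
In Hill order: C8H7BrO.

C8H7BrO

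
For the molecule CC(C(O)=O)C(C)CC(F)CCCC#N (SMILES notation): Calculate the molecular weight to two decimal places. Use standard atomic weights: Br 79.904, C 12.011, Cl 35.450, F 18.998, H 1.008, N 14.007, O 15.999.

First, the molecular formula is C11H18FNO2 (counting implicit H from valence).
  C: 11 × 12.011 = 132.121
  F: 1 × 18.998 = 18.998
  H: 18 × 1.008 = 18.144
  N: 1 × 14.007 = 14.007
  O: 2 × 15.999 = 31.998
Sum: 11×12.011 + 1×18.998 + 18×1.008 + 1×14.007 + 2×15.999 = 215.268 → 215.27 g/mol.

215.27 g/mol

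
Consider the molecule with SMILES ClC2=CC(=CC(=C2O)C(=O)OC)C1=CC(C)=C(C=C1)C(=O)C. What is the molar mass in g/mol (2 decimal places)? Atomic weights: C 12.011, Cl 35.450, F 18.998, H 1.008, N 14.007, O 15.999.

318.75 g/mol

First, the molecular formula is C17H15ClO4 (counting implicit H from valence).
  C: 17 × 12.011 = 204.187
  Cl: 1 × 35.450 = 35.450
  H: 15 × 1.008 = 15.120
  O: 4 × 15.999 = 63.996
Sum: 17×12.011 + 1×35.450 + 15×1.008 + 4×15.999 = 318.753 → 318.75 g/mol.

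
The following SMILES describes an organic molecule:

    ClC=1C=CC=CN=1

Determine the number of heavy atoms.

Every atom symbol written in the SMILES (organic subset) is one heavy atom; implicit H are not written.
Heavy atoms by element → C:5, Cl:1, N:1.
Total: 7.

7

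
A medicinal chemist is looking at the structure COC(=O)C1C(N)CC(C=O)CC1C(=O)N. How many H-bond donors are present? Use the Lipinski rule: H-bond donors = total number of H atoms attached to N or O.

4

Donors: find every N or O and count the H atoms it carries.
  atom 2 (O): bond orders sum to 2 → 0 H
  atom 4 (O): bond orders sum to 2 → 0 H
  atom 7 (N): bond orders sum to 1 → 2 H
  atom 11 (O): bond orders sum to 2 → 0 H
  atom 15 (O): bond orders sum to 2 → 0 H
  atom 16 (N): bond orders sum to 1 → 2 H
Lipinski HBD = 4.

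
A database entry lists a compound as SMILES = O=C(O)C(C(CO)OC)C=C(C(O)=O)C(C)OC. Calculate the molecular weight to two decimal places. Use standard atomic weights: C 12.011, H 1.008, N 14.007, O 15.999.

262.26 g/mol

First, the molecular formula is C11H18O7 (counting implicit H from valence).
  C: 11 × 12.011 = 132.121
  H: 18 × 1.008 = 18.144
  O: 7 × 15.999 = 111.993
Sum: 11×12.011 + 18×1.008 + 7×15.999 = 262.258 → 262.26 g/mol.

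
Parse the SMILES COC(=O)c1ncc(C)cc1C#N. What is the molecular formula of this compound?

C9H8N2O2

Walk through each heavy atom and fill implicit hydrogens from standard valence (C 4, N 3, O 2, S 2, halogen 1); for lowercase aromatic atoms, an aromatic c carries 1 H when it has two neighbours and 0 H with three, and aromatic n carries 0 H:
  atom 1: C, bond orders sum to 1 (valence 4) → 3 H
  atom 2: O, bond orders sum to 2 (valence 2) → 0 H
  atom 3: C, bond orders sum to 4 (valence 4) → 0 H
  atom 4: O, bond orders sum to 2 (valence 2) → 0 H
  atom 5: aromatic c, 3 neighbours → 0 H
  atom 6: aromatic n, 2 neighbours → 0 H
  atom 7: aromatic c, 2 neighbours → 1 H
  atom 8: aromatic c, 3 neighbours → 0 H
  atom 9: C, bond orders sum to 1 (valence 4) → 3 H
  atom 10: aromatic c, 2 neighbours → 1 H
  atom 11: aromatic c, 3 neighbours → 0 H
  atom 12: C, bond orders sum to 4 (valence 4) → 0 H
  atom 13: N, bond orders sum to 3 (valence 3) → 0 H
Totals → C:9, H:8, N:2, O:2.
In Hill order: C9H8N2O2.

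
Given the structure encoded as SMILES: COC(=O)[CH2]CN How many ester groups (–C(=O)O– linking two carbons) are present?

1

The ester motif appears at heavy-atom position 3 in the SMILES.
Other groups present: 1 primary amine.
Ester count: 1.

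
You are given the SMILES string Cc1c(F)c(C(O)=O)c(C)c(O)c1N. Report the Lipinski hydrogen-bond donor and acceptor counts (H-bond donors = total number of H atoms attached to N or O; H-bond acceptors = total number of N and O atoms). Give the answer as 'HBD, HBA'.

Donors: find every N or O and count the H atoms it carries.
  atom 7 (O): bond orders sum to 1 → 1 H
  atom 8 (O): bond orders sum to 2 → 0 H
  atom 12 (O): bond orders sum to 1 → 1 H
  atom 14 (N): bond orders sum to 1 → 2 H
Lipinski HBD = 4.
Acceptors: N atoms = 1, O atoms = 3 → HBA = 4.

4, 4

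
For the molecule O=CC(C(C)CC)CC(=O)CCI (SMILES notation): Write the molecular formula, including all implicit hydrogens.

Walk through each heavy atom and fill implicit hydrogens from standard valence (C 4, N 3, O 2, S 2, halogen 1):
  atom 1: O, bond orders sum to 2 (valence 2) → 0 H
  atom 2: C, bond orders sum to 3 (valence 4) → 1 H
  atom 3: C, bond orders sum to 3 (valence 4) → 1 H
  atom 4: C, bond orders sum to 3 (valence 4) → 1 H
  atom 5: C, bond orders sum to 1 (valence 4) → 3 H
  atom 6: C, bond orders sum to 2 (valence 4) → 2 H
  atom 7: C, bond orders sum to 1 (valence 4) → 3 H
  atom 8: C, bond orders sum to 2 (valence 4) → 2 H
  atom 9: C, bond orders sum to 4 (valence 4) → 0 H
  atom 10: O, bond orders sum to 2 (valence 2) → 0 H
  atom 11: C, bond orders sum to 2 (valence 4) → 2 H
  atom 12: C, bond orders sum to 2 (valence 4) → 2 H
  atom 13: I (halogen, monovalent) → 0 H
Totals → C:10, H:17, I:1, O:2.
In Hill order: C10H17IO2.

C10H17IO2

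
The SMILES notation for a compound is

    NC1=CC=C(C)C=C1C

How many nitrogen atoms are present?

1

Scan the SMILES for N atoms (remember two-letter symbols like Cl and Br are single atoms).
Nitrogen count: 1.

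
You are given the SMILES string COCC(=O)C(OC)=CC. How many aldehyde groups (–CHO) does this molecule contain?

Scan the SMILES for the aldehyde motif — none present.
Groups that are present: 1 alkene, 2 ether, 1 ketone.

0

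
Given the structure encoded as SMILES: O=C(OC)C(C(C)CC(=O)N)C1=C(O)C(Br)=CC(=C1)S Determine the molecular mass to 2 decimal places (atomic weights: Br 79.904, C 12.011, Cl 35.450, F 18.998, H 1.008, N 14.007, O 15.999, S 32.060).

362.24 g/mol

First, the molecular formula is C13H16BrNO4S (counting implicit H from valence).
  Br: 1 × 79.904 = 79.904
  C: 13 × 12.011 = 156.143
  H: 16 × 1.008 = 16.128
  N: 1 × 14.007 = 14.007
  O: 4 × 15.999 = 63.996
  S: 1 × 32.060 = 32.060
Sum: 1×79.904 + 13×12.011 + 16×1.008 + 1×14.007 + 4×15.999 + 1×32.060 = 362.238 → 362.24 g/mol.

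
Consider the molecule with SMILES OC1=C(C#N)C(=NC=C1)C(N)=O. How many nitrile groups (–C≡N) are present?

The nitrile motif appears at heavy-atom position 4 in the SMILES.
Other groups present: 1 amide, 1 hydroxyl.
Nitrile count: 1.

1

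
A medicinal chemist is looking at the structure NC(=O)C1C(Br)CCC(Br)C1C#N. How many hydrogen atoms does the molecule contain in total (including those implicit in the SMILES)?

Walk through each heavy atom and fill implicit hydrogens from standard valence (C 4, N 3, O 2, S 2, halogen 1):
  atom 1: N, bond orders sum to 1 (valence 3) → 2 H
  atom 2: C, bond orders sum to 4 (valence 4) → 0 H
  atom 3: O, bond orders sum to 2 (valence 2) → 0 H
  atom 4: C, bond orders sum to 3 (valence 4) → 1 H
  atom 5: C, bond orders sum to 3 (valence 4) → 1 H
  atom 6: Br (halogen, monovalent) → 0 H
  atom 7: C, bond orders sum to 2 (valence 4) → 2 H
  atom 8: C, bond orders sum to 2 (valence 4) → 2 H
  atom 9: C, bond orders sum to 3 (valence 4) → 1 H
  atom 10: Br (halogen, monovalent) → 0 H
  atom 11: C, bond orders sum to 3 (valence 4) → 1 H
  atom 12: C, bond orders sum to 4 (valence 4) → 0 H
  atom 13: N, bond orders sum to 3 (valence 3) → 0 H
Total hydrogens: 10.

10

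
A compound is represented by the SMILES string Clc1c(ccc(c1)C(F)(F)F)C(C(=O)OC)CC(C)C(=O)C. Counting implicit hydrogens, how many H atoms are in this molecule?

Walk through each heavy atom and fill implicit hydrogens from standard valence (C 4, N 3, O 2, S 2, halogen 1); for lowercase aromatic atoms, an aromatic c carries 1 H when it has two neighbours and 0 H with three, and aromatic n carries 0 H:
  atom 1: Cl (halogen, monovalent) → 0 H
  atom 2: aromatic c, 3 neighbours → 0 H
  atom 3: aromatic c, 3 neighbours → 0 H
  atom 4: aromatic c, 2 neighbours → 1 H
  atom 5: aromatic c, 2 neighbours → 1 H
  atom 6: aromatic c, 3 neighbours → 0 H
  atom 7: aromatic c, 2 neighbours → 1 H
  atom 8: C, bond orders sum to 4 (valence 4) → 0 H
  atom 9: F (halogen, monovalent) → 0 H
  atom 10: F (halogen, monovalent) → 0 H
  atom 11: F (halogen, monovalent) → 0 H
  atom 12: C, bond orders sum to 3 (valence 4) → 1 H
  atom 13: C, bond orders sum to 4 (valence 4) → 0 H
  atom 14: O, bond orders sum to 2 (valence 2) → 0 H
  atom 15: O, bond orders sum to 2 (valence 2) → 0 H
  atom 16: C, bond orders sum to 1 (valence 4) → 3 H
  atom 17: C, bond orders sum to 2 (valence 4) → 2 H
  atom 18: C, bond orders sum to 3 (valence 4) → 1 H
  atom 19: C, bond orders sum to 1 (valence 4) → 3 H
  atom 20: C, bond orders sum to 4 (valence 4) → 0 H
  atom 21: O, bond orders sum to 2 (valence 2) → 0 H
  atom 22: C, bond orders sum to 1 (valence 4) → 3 H
Total hydrogens: 16.

16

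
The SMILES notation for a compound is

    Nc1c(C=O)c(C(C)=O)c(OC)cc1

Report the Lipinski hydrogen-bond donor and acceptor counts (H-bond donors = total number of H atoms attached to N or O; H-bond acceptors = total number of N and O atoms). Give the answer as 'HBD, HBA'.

2, 4

Donors: find every N or O and count the H atoms it carries.
  atom 1 (N): bond orders sum to 1 → 2 H
  atom 5 (O): bond orders sum to 2 → 0 H
  atom 9 (O): bond orders sum to 2 → 0 H
  atom 11 (O): bond orders sum to 2 → 0 H
Lipinski HBD = 2.
Acceptors: N atoms = 1, O atoms = 3 → HBA = 4.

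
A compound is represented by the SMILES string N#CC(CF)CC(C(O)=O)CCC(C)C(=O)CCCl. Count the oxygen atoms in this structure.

Scan the SMILES for O atoms (remember two-letter symbols like Cl and Br are single atoms).
Oxygen count: 3.

3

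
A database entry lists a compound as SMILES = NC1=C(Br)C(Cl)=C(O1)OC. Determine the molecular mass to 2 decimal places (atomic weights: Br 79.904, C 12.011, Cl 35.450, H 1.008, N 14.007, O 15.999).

First, the molecular formula is C5H5BrClNO2 (counting implicit H from valence).
  Br: 1 × 79.904 = 79.904
  C: 5 × 12.011 = 60.055
  Cl: 1 × 35.450 = 35.450
  H: 5 × 1.008 = 5.040
  N: 1 × 14.007 = 14.007
  O: 2 × 15.999 = 31.998
Sum: 1×79.904 + 5×12.011 + 1×35.450 + 5×1.008 + 1×14.007 + 2×15.999 = 226.454 → 226.45 g/mol.

226.45 g/mol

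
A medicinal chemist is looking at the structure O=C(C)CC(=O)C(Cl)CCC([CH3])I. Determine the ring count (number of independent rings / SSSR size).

In SMILES, each pair of matching ring-closure digits denotes one ring-closing bond; the number of such bonds equals the number of independent rings.
Ring-closure bonds here: 0.

0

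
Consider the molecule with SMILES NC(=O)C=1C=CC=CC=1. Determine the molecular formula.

C7H7NO

Walk through each heavy atom and fill implicit hydrogens from standard valence (C 4, N 3, O 2, S 2, halogen 1):
  atom 1: N, bond orders sum to 1 (valence 3) → 2 H
  atom 2: C, bond orders sum to 4 (valence 4) → 0 H
  atom 3: O, bond orders sum to 2 (valence 2) → 0 H
  atom 4: C, bond orders sum to 4 (valence 4) → 0 H
  atom 5: C, bond orders sum to 3 (valence 4) → 1 H
  atom 6: C, bond orders sum to 3 (valence 4) → 1 H
  atom 7: C, bond orders sum to 3 (valence 4) → 1 H
  atom 8: C, bond orders sum to 3 (valence 4) → 1 H
  atom 9: C, bond orders sum to 3 (valence 4) → 1 H
Totals → C:7, H:7, N:1, O:1.
In Hill order: C7H7NO.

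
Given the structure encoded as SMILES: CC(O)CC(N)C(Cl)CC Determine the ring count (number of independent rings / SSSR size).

In SMILES, each pair of matching ring-closure digits denotes one ring-closing bond; the number of such bonds equals the number of independent rings.
Ring-closure bonds here: 0.

0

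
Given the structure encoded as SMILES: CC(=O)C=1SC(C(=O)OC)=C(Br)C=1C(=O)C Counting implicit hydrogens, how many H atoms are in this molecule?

Walk through each heavy atom and fill implicit hydrogens from standard valence (C 4, N 3, O 2, S 2, halogen 1):
  atom 1: C, bond orders sum to 1 (valence 4) → 3 H
  atom 2: C, bond orders sum to 4 (valence 4) → 0 H
  atom 3: O, bond orders sum to 2 (valence 2) → 0 H
  atom 4: C, bond orders sum to 4 (valence 4) → 0 H
  atom 5: S, bond orders sum to 2 (valence 2) → 0 H
  atom 6: C, bond orders sum to 4 (valence 4) → 0 H
  atom 7: C, bond orders sum to 4 (valence 4) → 0 H
  atom 8: O, bond orders sum to 2 (valence 2) → 0 H
  atom 9: O, bond orders sum to 2 (valence 2) → 0 H
  atom 10: C, bond orders sum to 1 (valence 4) → 3 H
  atom 11: C, bond orders sum to 4 (valence 4) → 0 H
  atom 12: Br (halogen, monovalent) → 0 H
  atom 13: C, bond orders sum to 4 (valence 4) → 0 H
  atom 14: C, bond orders sum to 4 (valence 4) → 0 H
  atom 15: O, bond orders sum to 2 (valence 2) → 0 H
  atom 16: C, bond orders sum to 1 (valence 4) → 3 H
Total hydrogens: 9.

9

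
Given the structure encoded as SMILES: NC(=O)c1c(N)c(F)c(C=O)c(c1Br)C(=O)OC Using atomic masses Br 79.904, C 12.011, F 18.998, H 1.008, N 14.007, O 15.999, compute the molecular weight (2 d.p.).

319.09 g/mol

First, the molecular formula is C10H8BrFN2O4 (counting implicit H from valence).
  Br: 1 × 79.904 = 79.904
  C: 10 × 12.011 = 120.110
  F: 1 × 18.998 = 18.998
  H: 8 × 1.008 = 8.064
  N: 2 × 14.007 = 28.014
  O: 4 × 15.999 = 63.996
Sum: 1×79.904 + 10×12.011 + 1×18.998 + 8×1.008 + 2×14.007 + 4×15.999 = 319.086 → 319.09 g/mol.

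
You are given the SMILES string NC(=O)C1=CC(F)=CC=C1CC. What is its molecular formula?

C9H10FNO

Walk through each heavy atom and fill implicit hydrogens from standard valence (C 4, N 3, O 2, S 2, halogen 1):
  atom 1: N, bond orders sum to 1 (valence 3) → 2 H
  atom 2: C, bond orders sum to 4 (valence 4) → 0 H
  atom 3: O, bond orders sum to 2 (valence 2) → 0 H
  atom 4: C, bond orders sum to 4 (valence 4) → 0 H
  atom 5: C, bond orders sum to 3 (valence 4) → 1 H
  atom 6: C, bond orders sum to 4 (valence 4) → 0 H
  atom 7: F (halogen, monovalent) → 0 H
  atom 8: C, bond orders sum to 3 (valence 4) → 1 H
  atom 9: C, bond orders sum to 3 (valence 4) → 1 H
  atom 10: C, bond orders sum to 4 (valence 4) → 0 H
  atom 11: C, bond orders sum to 2 (valence 4) → 2 H
  atom 12: C, bond orders sum to 1 (valence 4) → 3 H
Totals → C:9, H:10, F:1, N:1, O:1.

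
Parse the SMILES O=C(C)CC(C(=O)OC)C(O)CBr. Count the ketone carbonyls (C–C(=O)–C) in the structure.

The ketone motif appears at heavy-atom position 2 in the SMILES.
Other groups present: 1 ester, 1 hydroxyl.
Ketone count: 1.

1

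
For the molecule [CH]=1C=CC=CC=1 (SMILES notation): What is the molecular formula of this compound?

C6H6

Walk through each heavy atom and fill implicit hydrogens from standard valence (C 4, N 3, O 2, S 2, halogen 1):
  atom 1: C with explicit H count 1
  atom 2: C, bond orders sum to 3 (valence 4) → 1 H
  atom 3: C, bond orders sum to 3 (valence 4) → 1 H
  atom 4: C, bond orders sum to 3 (valence 4) → 1 H
  atom 5: C, bond orders sum to 3 (valence 4) → 1 H
  atom 6: C, bond orders sum to 3 (valence 4) → 1 H
Totals → C:6, H:6.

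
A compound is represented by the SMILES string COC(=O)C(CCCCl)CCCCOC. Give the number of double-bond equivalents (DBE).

Degree of unsaturation = (number of rings) + (number of π bonds).
Ring closures in the SMILES: 0.
π bonds: 1 double bond (each 1 DoU) → 1 DoU from unsaturation.
Total DoU = 0 + 1 = 1.

1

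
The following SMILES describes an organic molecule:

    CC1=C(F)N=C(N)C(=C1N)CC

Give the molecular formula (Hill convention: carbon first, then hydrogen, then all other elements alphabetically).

C8H12FN3

Walk through each heavy atom and fill implicit hydrogens from standard valence (C 4, N 3, O 2, S 2, halogen 1):
  atom 1: C, bond orders sum to 1 (valence 4) → 3 H
  atom 2: C, bond orders sum to 4 (valence 4) → 0 H
  atom 3: C, bond orders sum to 4 (valence 4) → 0 H
  atom 4: F (halogen, monovalent) → 0 H
  atom 5: N, bond orders sum to 3 (valence 3) → 0 H
  atom 6: C, bond orders sum to 4 (valence 4) → 0 H
  atom 7: N, bond orders sum to 1 (valence 3) → 2 H
  atom 8: C, bond orders sum to 4 (valence 4) → 0 H
  atom 9: C, bond orders sum to 4 (valence 4) → 0 H
  atom 10: N, bond orders sum to 1 (valence 3) → 2 H
  atom 11: C, bond orders sum to 2 (valence 4) → 2 H
  atom 12: C, bond orders sum to 1 (valence 4) → 3 H
Totals → C:8, H:12, F:1, N:3.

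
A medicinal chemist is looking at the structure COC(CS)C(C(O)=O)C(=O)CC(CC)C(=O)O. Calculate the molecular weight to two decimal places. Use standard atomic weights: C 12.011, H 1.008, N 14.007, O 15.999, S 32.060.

First, the molecular formula is C11H18O6S (counting implicit H from valence).
  C: 11 × 12.011 = 132.121
  H: 18 × 1.008 = 18.144
  O: 6 × 15.999 = 95.994
  S: 1 × 32.060 = 32.060
Sum: 11×12.011 + 18×1.008 + 6×15.999 + 1×32.060 = 278.319 → 278.32 g/mol.

278.32 g/mol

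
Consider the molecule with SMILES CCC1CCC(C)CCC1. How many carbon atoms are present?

Count every carbon token in the SMILES (each C, including those in ring-closure positions and inside branches).
Carbon count: 10.

10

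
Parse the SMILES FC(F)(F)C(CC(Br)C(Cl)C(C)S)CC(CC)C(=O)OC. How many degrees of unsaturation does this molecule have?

1

Molecular formula: C13H21BrClF3O2S.
DoU = (2C + 2 + N − H − X) / 2, where X is the halogen count and O/S are ignored.
    = (2·13 + 2 + 0 − 21 − 5) / 2 = 2 / 2 = 1.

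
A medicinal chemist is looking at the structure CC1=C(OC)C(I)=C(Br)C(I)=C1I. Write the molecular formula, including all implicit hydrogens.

Walk through each heavy atom and fill implicit hydrogens from standard valence (C 4, N 3, O 2, S 2, halogen 1):
  atom 1: C, bond orders sum to 1 (valence 4) → 3 H
  atom 2: C, bond orders sum to 4 (valence 4) → 0 H
  atom 3: C, bond orders sum to 4 (valence 4) → 0 H
  atom 4: O, bond orders sum to 2 (valence 2) → 0 H
  atom 5: C, bond orders sum to 1 (valence 4) → 3 H
  atom 6: C, bond orders sum to 4 (valence 4) → 0 H
  atom 7: I (halogen, monovalent) → 0 H
  atom 8: C, bond orders sum to 4 (valence 4) → 0 H
  atom 9: Br (halogen, monovalent) → 0 H
  atom 10: C, bond orders sum to 4 (valence 4) → 0 H
  atom 11: I (halogen, monovalent) → 0 H
  atom 12: C, bond orders sum to 4 (valence 4) → 0 H
  atom 13: I (halogen, monovalent) → 0 H
Totals → C:8, H:6, Br:1, I:3, O:1.
In Hill order: C8H6BrI3O.

C8H6BrI3O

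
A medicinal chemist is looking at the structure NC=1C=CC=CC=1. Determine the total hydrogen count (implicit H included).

Walk through each heavy atom and fill implicit hydrogens from standard valence (C 4, N 3, O 2, S 2, halogen 1):
  atom 1: N, bond orders sum to 1 (valence 3) → 2 H
  atom 2: C, bond orders sum to 4 (valence 4) → 0 H
  atom 3: C, bond orders sum to 3 (valence 4) → 1 H
  atom 4: C, bond orders sum to 3 (valence 4) → 1 H
  atom 5: C, bond orders sum to 3 (valence 4) → 1 H
  atom 6: C, bond orders sum to 3 (valence 4) → 1 H
  atom 7: C, bond orders sum to 3 (valence 4) → 1 H
Total hydrogens: 7.

7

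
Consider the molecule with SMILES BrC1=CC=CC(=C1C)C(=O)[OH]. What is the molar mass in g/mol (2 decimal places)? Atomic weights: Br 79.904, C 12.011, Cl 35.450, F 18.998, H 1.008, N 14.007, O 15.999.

First, the molecular formula is C8H7BrO2 (counting implicit H from valence).
  Br: 1 × 79.904 = 79.904
  C: 8 × 12.011 = 96.088
  H: 7 × 1.008 = 7.056
  O: 2 × 15.999 = 31.998
Sum: 1×79.904 + 8×12.011 + 7×1.008 + 2×15.999 = 215.046 → 215.05 g/mol.

215.05 g/mol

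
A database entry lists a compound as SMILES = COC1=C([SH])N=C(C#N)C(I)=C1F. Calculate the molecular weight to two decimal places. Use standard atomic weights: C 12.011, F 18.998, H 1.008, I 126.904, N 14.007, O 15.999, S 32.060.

First, the molecular formula is C7H4FIN2OS (counting implicit H from valence).
  C: 7 × 12.011 = 84.077
  F: 1 × 18.998 = 18.998
  H: 4 × 1.008 = 4.032
  I: 1 × 126.904 = 126.904
  N: 2 × 14.007 = 28.014
  O: 1 × 15.999 = 15.999
  S: 1 × 32.060 = 32.060
Sum: 7×12.011 + 1×18.998 + 4×1.008 + 1×126.904 + 2×14.007 + 1×15.999 + 1×32.060 = 310.084 → 310.08 g/mol.

310.08 g/mol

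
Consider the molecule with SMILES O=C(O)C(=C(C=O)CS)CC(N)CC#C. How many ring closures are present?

In SMILES, each pair of matching ring-closure digits denotes one ring-closing bond; the number of such bonds equals the number of independent rings.
Ring-closure bonds here: 0.

0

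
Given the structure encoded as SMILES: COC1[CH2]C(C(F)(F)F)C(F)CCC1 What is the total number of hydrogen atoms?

14

Walk through each heavy atom and fill implicit hydrogens from standard valence (C 4, N 3, O 2, S 2, halogen 1):
  atom 1: C, bond orders sum to 1 (valence 4) → 3 H
  atom 2: O, bond orders sum to 2 (valence 2) → 0 H
  atom 3: C, bond orders sum to 3 (valence 4) → 1 H
  atom 4: C with explicit H count 2
  atom 5: C, bond orders sum to 3 (valence 4) → 1 H
  atom 6: C, bond orders sum to 4 (valence 4) → 0 H
  atom 7: F (halogen, monovalent) → 0 H
  atom 8: F (halogen, monovalent) → 0 H
  atom 9: F (halogen, monovalent) → 0 H
  atom 10: C, bond orders sum to 3 (valence 4) → 1 H
  atom 11: F (halogen, monovalent) → 0 H
  atom 12: C, bond orders sum to 2 (valence 4) → 2 H
  atom 13: C, bond orders sum to 2 (valence 4) → 2 H
  atom 14: C, bond orders sum to 2 (valence 4) → 2 H
Total hydrogens: 14.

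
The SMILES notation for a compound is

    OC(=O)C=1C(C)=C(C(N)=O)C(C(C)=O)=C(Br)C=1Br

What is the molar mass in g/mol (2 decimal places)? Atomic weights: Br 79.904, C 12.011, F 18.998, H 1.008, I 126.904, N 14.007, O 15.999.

379.00 g/mol

First, the molecular formula is C11H9Br2NO4 (counting implicit H from valence).
  Br: 2 × 79.904 = 159.808
  C: 11 × 12.011 = 132.121
  H: 9 × 1.008 = 9.072
  N: 1 × 14.007 = 14.007
  O: 4 × 15.999 = 63.996
Sum: 2×79.904 + 11×12.011 + 9×1.008 + 1×14.007 + 4×15.999 = 379.004 → 379.00 g/mol.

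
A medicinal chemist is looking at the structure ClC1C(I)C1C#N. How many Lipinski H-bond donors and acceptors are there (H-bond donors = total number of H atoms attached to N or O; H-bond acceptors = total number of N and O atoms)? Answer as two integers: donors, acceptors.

Donors: find every N or O and count the H atoms it carries.
  atom 7 (N): bond orders sum to 3 → 0 H
Lipinski HBD = 0.
Acceptors: N atoms = 1, O atoms = 0 → HBA = 1.

0, 1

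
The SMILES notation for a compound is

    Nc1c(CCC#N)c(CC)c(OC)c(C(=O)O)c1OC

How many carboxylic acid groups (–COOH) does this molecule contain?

1

The carboxylic acid motif appears at heavy-atom position 15 in the SMILES.
Other groups present: 2 ether, 1 nitrile, 1 primary amine.
Carboxylic acid count: 1.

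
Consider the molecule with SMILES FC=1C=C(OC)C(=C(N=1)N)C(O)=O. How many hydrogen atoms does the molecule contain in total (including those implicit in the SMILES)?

Walk through each heavy atom and fill implicit hydrogens from standard valence (C 4, N 3, O 2, S 2, halogen 1):
  atom 1: F (halogen, monovalent) → 0 H
  atom 2: C, bond orders sum to 4 (valence 4) → 0 H
  atom 3: C, bond orders sum to 3 (valence 4) → 1 H
  atom 4: C, bond orders sum to 4 (valence 4) → 0 H
  atom 5: O, bond orders sum to 2 (valence 2) → 0 H
  atom 6: C, bond orders sum to 1 (valence 4) → 3 H
  atom 7: C, bond orders sum to 4 (valence 4) → 0 H
  atom 8: C, bond orders sum to 4 (valence 4) → 0 H
  atom 9: N, bond orders sum to 3 (valence 3) → 0 H
  atom 10: N, bond orders sum to 1 (valence 3) → 2 H
  atom 11: C, bond orders sum to 4 (valence 4) → 0 H
  atom 12: O, bond orders sum to 1 (valence 2) → 1 H
  atom 13: O, bond orders sum to 2 (valence 2) → 0 H
Total hydrogens: 7.

7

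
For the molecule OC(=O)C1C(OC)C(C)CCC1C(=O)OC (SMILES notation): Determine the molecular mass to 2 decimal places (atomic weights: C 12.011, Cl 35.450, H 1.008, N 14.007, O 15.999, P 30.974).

First, the molecular formula is C11H18O5 (counting implicit H from valence).
  C: 11 × 12.011 = 132.121
  H: 18 × 1.008 = 18.144
  O: 5 × 15.999 = 79.995
Sum: 11×12.011 + 18×1.008 + 5×15.999 = 230.260 → 230.26 g/mol.

230.26 g/mol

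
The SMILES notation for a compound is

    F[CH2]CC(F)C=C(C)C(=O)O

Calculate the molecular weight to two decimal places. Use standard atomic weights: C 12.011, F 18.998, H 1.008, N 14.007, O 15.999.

164.15 g/mol

First, the molecular formula is C7H10F2O2 (counting implicit H from valence).
  C: 7 × 12.011 = 84.077
  F: 2 × 18.998 = 37.996
  H: 10 × 1.008 = 10.080
  O: 2 × 15.999 = 31.998
Sum: 7×12.011 + 2×18.998 + 10×1.008 + 2×15.999 = 164.151 → 164.15 g/mol.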